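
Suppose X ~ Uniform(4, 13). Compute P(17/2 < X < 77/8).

P(17/2 < X < 77/8) = ∫_{17/2}^{77/8} f(x) dx
where f(x) = \frac{1}{9}
= \frac{1}{8}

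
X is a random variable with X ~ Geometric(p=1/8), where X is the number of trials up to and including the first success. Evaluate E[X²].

Using the identity E[X²] = Var(X) + (E[X])²:
E[X] = 8
Var(X) = 56
E[X²] = 56 + (8)²
= 120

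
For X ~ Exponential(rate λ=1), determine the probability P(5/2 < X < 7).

P(5/2 < X < 7) = ∫_{5/2}^{7} f(x) dx
where f(x) = e^{- x}
= - \frac{1}{e^{7}} + e^{- \frac{5}{2}}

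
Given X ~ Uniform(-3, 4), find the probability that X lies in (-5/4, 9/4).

P(-5/4 < X < 9/4) = ∫_{-5/4}^{9/4} f(x) dx
where f(x) = \frac{1}{7}
= \frac{1}{2}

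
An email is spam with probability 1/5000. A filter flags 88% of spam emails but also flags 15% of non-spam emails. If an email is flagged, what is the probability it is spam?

Let D = the rare event, + = positive/flagged.
P(D) = 1/5000
P(+|D) = 88/100 = 22/25
P(+|D') = 15/100 = 3/20
P(+) = P(+|D)P(D) + P(+|D')P(D')
     = \frac{22}{25} × \frac{1}{5000} + \frac{3}{20} × \frac{4999}{5000}
     = \frac{75073}{500000}
P(D|+) = P(+|D)P(D)/P(+) = \frac{88}{75073}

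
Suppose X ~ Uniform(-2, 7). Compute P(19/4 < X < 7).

P(19/4 < X < 7) = ∫_{19/4}^{7} f(x) dx
where f(x) = \frac{1}{9}
= \frac{1}{4}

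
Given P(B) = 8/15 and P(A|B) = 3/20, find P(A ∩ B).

By definition, P(A|B) = P(A ∩ B) / P(B)
So P(A ∩ B) = P(A|B) × P(B)
= 3/20 × 8/15
= 2/25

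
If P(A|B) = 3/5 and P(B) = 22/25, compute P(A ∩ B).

By definition, P(A|B) = P(A ∩ B) / P(B)
So P(A ∩ B) = P(A|B) × P(B)
= 3/5 × 22/25
= 66/125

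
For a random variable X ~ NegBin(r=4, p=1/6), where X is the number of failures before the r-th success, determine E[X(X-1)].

E[X(X-1)] = E[X² - X] = E[X²] - E[X]
E[X] = 20
E[X²] = Var(X) + (E[X])² = 120 + (20)² = 520
E[X(X-1)] = 520 - 20 = 500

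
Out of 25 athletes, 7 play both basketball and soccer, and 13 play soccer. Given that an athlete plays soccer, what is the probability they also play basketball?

P(A ∩ B) = 7/25
P(B) = 13/25
P(A|B) = P(A ∩ B) / P(B) = (7/25) / (13/25) = 7/13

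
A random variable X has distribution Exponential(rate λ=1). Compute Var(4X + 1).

For X ~ Exponential(rate λ=1):
Var(X) = 1
Var(4X + 1) = (4)² × Var(X) = 16 × 1 = 16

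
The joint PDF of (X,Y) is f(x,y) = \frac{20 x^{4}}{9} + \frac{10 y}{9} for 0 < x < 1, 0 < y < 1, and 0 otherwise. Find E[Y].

E[Y] = ∫_0^1 ∫_0^1 y × f(x,y) dx dy
= \frac{16}{27}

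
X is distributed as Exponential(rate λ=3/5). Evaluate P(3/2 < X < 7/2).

P(3/2 < X < 7/2) = ∫_{3/2}^{7/2} f(x) dx
where f(x) = \frac{3 e^{- \frac{3 x}{5}}}{5}
= - \frac{1 - e^{\frac{6}{5}}}{e^{\frac{21}{10}}}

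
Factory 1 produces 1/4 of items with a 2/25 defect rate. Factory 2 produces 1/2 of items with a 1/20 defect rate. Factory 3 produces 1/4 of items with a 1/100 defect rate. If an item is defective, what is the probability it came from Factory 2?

Using Bayes' theorem:
P(F1) = 1/4, P(D|F1) = 2/25
P(F2) = 1/2, P(D|F2) = 1/20
P(F3) = 1/4, P(D|F3) = 1/100
P(D) = P(D|F1)P(F1) + P(D|F2)P(F2) + P(D|F3)P(F3)
     = \frac{19}{400}
P(F2|D) = P(D|F2)P(F2) / P(D)
= \frac{10}{19}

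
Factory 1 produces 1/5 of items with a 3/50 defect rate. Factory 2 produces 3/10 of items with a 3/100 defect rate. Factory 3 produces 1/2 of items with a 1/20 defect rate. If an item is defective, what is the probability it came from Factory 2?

Using Bayes' theorem:
P(F1) = 1/5, P(D|F1) = 3/50
P(F2) = 3/10, P(D|F2) = 3/100
P(F3) = 1/2, P(D|F3) = 1/20
P(D) = P(D|F1)P(F1) + P(D|F2)P(F2) + P(D|F3)P(F3)
     = \frac{23}{500}
P(F2|D) = P(D|F2)P(F2) / P(D)
= \frac{9}{46}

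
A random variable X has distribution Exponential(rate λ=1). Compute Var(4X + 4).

For X ~ Exponential(rate λ=1):
Var(X) = 1
Var(4X + 4) = (4)² × Var(X) = 16 × 1 = 16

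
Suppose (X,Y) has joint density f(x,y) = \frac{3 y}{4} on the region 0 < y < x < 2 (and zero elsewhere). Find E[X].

f_X(x) = ∫_0^x \frac{3 y}{4} dy = \frac{3 x^{2}}{8}
E[X] = ∫_0^2 x × (\frac{3 x^{2}}{8}) dx = \frac{3}{2}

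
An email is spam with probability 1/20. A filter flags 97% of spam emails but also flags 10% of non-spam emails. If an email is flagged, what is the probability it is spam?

Let D = the rare event, + = positive/flagged.
P(D) = 1/20
P(+|D) = 97/100
P(+|D') = 10/100 = 1/10
P(+) = P(+|D)P(D) + P(+|D')P(D')
     = \frac{97}{100} × \frac{1}{20} + \frac{1}{10} × \frac{19}{20}
     = \frac{287}{2000}
P(D|+) = P(+|D)P(D)/P(+) = \frac{97}{287}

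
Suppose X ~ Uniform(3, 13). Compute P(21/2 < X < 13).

P(21/2 < X < 13) = ∫_{21/2}^{13} f(x) dx
where f(x) = \frac{1}{10}
= \frac{1}{4}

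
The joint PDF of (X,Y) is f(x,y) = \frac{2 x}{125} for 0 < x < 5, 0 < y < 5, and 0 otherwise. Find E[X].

f_X(x) = ∫_0^5 \frac{2 x}{125} dy = \frac{2 x}{25}
E[X] = ∫_0^5 x × (\frac{2 x}{25}) dx = \frac{10}{3}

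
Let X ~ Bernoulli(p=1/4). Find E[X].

For X ~ Bernoulli(p=1/4), the expected value is:
E[X] = \frac{1}{4}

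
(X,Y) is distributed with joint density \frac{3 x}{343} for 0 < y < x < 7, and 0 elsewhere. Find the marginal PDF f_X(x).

f_X(x) = ∫_0^x \frac{3 x}{343} dy = \frac{3 x^{2}}{343}
for 0 < x < 7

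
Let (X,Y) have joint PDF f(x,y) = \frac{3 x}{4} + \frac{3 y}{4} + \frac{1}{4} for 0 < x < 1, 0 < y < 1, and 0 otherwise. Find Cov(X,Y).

E[XY] = ∫∫ xy × f(x,y) dx dy = \frac{5}{16}
E[X] = \frac{9}{16}
E[Y] = \frac{9}{16}
Cov(X,Y) = E[XY] - E[X]E[Y] = - \frac{1}{256}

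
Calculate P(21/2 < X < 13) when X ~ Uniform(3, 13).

P(21/2 < X < 13) = ∫_{21/2}^{13} f(x) dx
where f(x) = \frac{1}{10}
= \frac{1}{4}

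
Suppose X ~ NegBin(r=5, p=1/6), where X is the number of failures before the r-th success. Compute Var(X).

For X ~ NegBin(r=5, p=1/6), where X is the number of failures before the r-th success:
Var(X) = 150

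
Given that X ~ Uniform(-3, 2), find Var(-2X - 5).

For X ~ Uniform(-3, 2):
Var(X) = \frac{25}{12}
Var(-2X - 5) = (-2)² × Var(X) = 4 × \frac{25}{12} = \frac{25}{3}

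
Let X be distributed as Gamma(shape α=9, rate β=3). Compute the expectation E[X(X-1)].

E[X(X-1)] = E[X² - X] = E[X²] - E[X]
E[X] = 3
E[X²] = Var(X) + (E[X])² = 1 + (3)² = 10
E[X(X-1)] = 10 - 3 = 7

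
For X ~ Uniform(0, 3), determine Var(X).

For X ~ Uniform(0, 3):
Var(X) = \frac{3}{4}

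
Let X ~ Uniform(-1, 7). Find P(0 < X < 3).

P(0 < X < 3) = ∫_{0}^{3} f(x) dx
where f(x) = \frac{1}{8}
= \frac{3}{8}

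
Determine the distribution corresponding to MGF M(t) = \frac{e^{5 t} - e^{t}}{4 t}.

The MGF M(t) = \frac{e^{5 t} - e^{t}}{4 t} is the standard form for the Uniform distribution.
Comparing with the known MGF formula identifies: Uniform(1, 5)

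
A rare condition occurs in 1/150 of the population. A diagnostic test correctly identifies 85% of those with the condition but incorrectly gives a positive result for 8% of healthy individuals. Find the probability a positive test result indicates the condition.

Let D = the rare event, + = positive/flagged.
P(D) = 1/150
P(+|D) = 85/100 = 17/20
P(+|D') = 8/100 = 2/25
P(+) = P(+|D)P(D) + P(+|D')P(D')
     = \frac{17}{20} × \frac{1}{150} + \frac{2}{25} × \frac{149}{150}
     = \frac{1277}{15000}
P(D|+) = P(+|D)P(D)/P(+) = \frac{85}{1277}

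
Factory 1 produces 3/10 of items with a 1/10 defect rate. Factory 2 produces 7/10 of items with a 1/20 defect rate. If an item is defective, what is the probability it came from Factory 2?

Using Bayes' theorem:
P(F1) = 3/10, P(D|F1) = 1/10
P(F2) = 7/10, P(D|F2) = 1/20
P(D) = P(D|F1)P(F1) + P(D|F2)P(F2)
     = \frac{13}{200}
P(F2|D) = P(D|F2)P(F2) / P(D)
= \frac{7}{13}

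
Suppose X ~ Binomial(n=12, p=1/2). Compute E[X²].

Using the identity E[X²] = Var(X) + (E[X])²:
E[X] = 6
Var(X) = 3
E[X²] = 3 + (6)²
= 39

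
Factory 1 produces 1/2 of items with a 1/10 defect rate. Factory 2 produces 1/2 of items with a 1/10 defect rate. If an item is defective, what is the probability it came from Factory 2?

Using Bayes' theorem:
P(F1) = 1/2, P(D|F1) = 1/10
P(F2) = 1/2, P(D|F2) = 1/10
P(D) = P(D|F1)P(F1) + P(D|F2)P(F2)
     = \frac{1}{10}
P(F2|D) = P(D|F2)P(F2) / P(D)
= \frac{1}{2}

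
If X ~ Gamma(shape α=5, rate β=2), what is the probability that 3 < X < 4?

P(3 < X < 4) = ∫_{3}^{4} f(x) dx
where f(x) = \frac{4 x^{4} e^{- 2 x}}{3}
= \frac{-297 + 115 e^{2}}{e^{8}}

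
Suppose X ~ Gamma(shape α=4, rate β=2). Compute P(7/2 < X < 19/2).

P(7/2 < X < 19/2) = ∫_{7/2}^{19/2} f(x) dx
where f(x) = \frac{8 x^{3} e^{- 2 x}}{3}
= \frac{-4031 + 269 e^{12}}{3 e^{19}}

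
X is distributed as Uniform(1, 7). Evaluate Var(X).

For X ~ Uniform(1, 7):
Var(X) = 3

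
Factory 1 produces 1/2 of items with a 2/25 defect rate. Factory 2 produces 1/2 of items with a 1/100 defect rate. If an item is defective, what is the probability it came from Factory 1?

Using Bayes' theorem:
P(F1) = 1/2, P(D|F1) = 2/25
P(F2) = 1/2, P(D|F2) = 1/100
P(D) = P(D|F1)P(F1) + P(D|F2)P(F2)
     = \frac{9}{200}
P(F1|D) = P(D|F1)P(F1) / P(D)
= \frac{8}{9}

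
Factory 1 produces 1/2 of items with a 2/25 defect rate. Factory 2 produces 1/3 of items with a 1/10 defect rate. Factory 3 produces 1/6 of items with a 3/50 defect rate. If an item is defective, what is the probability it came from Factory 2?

Using Bayes' theorem:
P(F1) = 1/2, P(D|F1) = 2/25
P(F2) = 1/3, P(D|F2) = 1/10
P(F3) = 1/6, P(D|F3) = 3/50
P(D) = P(D|F1)P(F1) + P(D|F2)P(F2) + P(D|F3)P(F3)
     = \frac{1}{12}
P(F2|D) = P(D|F2)P(F2) / P(D)
= \frac{2}{5}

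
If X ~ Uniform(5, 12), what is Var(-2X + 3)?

For X ~ Uniform(5, 12):
Var(X) = \frac{49}{12}
Var(-2X + 3) = (-2)² × Var(X) = 4 × \frac{49}{12} = \frac{49}{3}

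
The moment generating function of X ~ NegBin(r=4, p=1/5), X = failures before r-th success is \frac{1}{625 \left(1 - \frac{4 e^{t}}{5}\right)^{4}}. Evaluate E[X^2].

To find E[X^2], compute M^(2)(0):
M^(1)(t) = \frac{16 e^{t}}{3125 \left(1 - \frac{4 e^{t}}{5}\right)^{5}}
M^(2)(t) = \frac{16 e^{t}}{3125 \left(1 - \frac{4 e^{t}}{5}\right)^{5}} + \frac{64 e^{2 t}}{3125 \left(1 - \frac{4 e^{t}}{5}\right)^{6}}
M^(2)(0) = 336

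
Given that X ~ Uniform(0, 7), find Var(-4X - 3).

For X ~ Uniform(0, 7):
Var(X) = \frac{49}{12}
Var(-4X - 3) = (-4)² × Var(X) = 16 × \frac{49}{12} = \frac{196}{3}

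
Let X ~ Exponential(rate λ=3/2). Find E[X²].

Using the identity E[X²] = Var(X) + (E[X])²:
E[X] = \frac{2}{3}
Var(X) = \frac{4}{9}
E[X²] = \frac{4}{9} + (\frac{2}{3})²
= \frac{8}{9}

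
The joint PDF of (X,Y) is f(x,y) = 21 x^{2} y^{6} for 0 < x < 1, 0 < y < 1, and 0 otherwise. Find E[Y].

E[Y] = ∫_0^1 ∫_0^1 y × f(x,y) dx dy
= \frac{7}{8}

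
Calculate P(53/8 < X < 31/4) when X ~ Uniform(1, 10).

P(53/8 < X < 31/4) = ∫_{53/8}^{31/4} f(x) dx
where f(x) = \frac{1}{9}
= \frac{1}{8}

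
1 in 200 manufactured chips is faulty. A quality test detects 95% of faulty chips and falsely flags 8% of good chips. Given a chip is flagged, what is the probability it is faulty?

Let D = the rare event, + = positive/flagged.
P(D) = 1/200
P(+|D) = 95/100 = 19/20
P(+|D') = 8/100 = 2/25
P(+) = P(+|D)P(D) + P(+|D')P(D')
     = \frac{19}{20} × \frac{1}{200} + \frac{2}{25} × \frac{199}{200}
     = \frac{1687}{20000}
P(D|+) = P(+|D)P(D)/P(+) = \frac{95}{1687}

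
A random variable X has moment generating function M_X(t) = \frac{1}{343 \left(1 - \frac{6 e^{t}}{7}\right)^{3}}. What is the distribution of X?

The MGF M(t) = \frac{1}{343 \left(1 - \frac{6 e^{t}}{7}\right)^{3}} is the standard form for the NegativeBinomial distribution.
Comparing with the known MGF formula identifies: NegBin(r=3, p=1/7), X = failures before r-th success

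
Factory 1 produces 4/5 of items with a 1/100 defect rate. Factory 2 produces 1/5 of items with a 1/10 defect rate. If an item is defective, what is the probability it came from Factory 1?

Using Bayes' theorem:
P(F1) = 4/5, P(D|F1) = 1/100
P(F2) = 1/5, P(D|F2) = 1/10
P(D) = P(D|F1)P(F1) + P(D|F2)P(F2)
     = \frac{7}{250}
P(F1|D) = P(D|F1)P(F1) / P(D)
= \frac{2}{7}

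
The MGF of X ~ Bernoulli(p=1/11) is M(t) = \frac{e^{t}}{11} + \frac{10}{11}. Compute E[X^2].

To find E[X^2], compute M^(2)(0):
M^(1)(t) = \frac{e^{t}}{11}
M^(2)(t) = \frac{e^{t}}{11}
M^(2)(0) = \frac{1}{11}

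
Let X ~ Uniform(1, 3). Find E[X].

For X ~ Uniform(1, 3), the expected value is:
E[X] = 2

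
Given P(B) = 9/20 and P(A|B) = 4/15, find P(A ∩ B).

By definition, P(A|B) = P(A ∩ B) / P(B)
So P(A ∩ B) = P(A|B) × P(B)
= 4/15 × 9/20
= 3/25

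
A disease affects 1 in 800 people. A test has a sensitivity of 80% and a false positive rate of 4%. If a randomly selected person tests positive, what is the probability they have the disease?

Let D = the rare event, + = positive/flagged.
P(D) = 1/800
P(+|D) = 80/100 = 4/5
P(+|D') = 4/100 = 1/25
P(+) = P(+|D)P(D) + P(+|D')P(D')
     = \frac{4}{5} × \frac{1}{800} + \frac{1}{25} × \frac{799}{800}
     = \frac{819}{20000}
P(D|+) = P(+|D)P(D)/P(+) = \frac{20}{819}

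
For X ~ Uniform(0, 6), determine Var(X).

For X ~ Uniform(0, 6):
Var(X) = 3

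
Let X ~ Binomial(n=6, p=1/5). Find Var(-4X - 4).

For X ~ Binomial(n=6, p=1/5):
Var(X) = \frac{24}{25}
Var(-4X - 4) = (-4)² × Var(X) = 16 × \frac{24}{25} = \frac{384}{25}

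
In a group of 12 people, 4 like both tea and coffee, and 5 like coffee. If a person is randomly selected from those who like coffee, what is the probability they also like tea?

P(A ∩ B) = 4/12 = 1/3
P(B) = 5/12
P(A|B) = P(A ∩ B) / P(B) = (1/3) / (5/12) = 4/5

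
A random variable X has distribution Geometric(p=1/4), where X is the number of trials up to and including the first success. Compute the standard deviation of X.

For X ~ Geometric(p=1/4), where X is the number of trials up to and including the first success:
Var(X) = 12
SD(X) = √(Var(X)) = √(12) = 2 \sqrt{3}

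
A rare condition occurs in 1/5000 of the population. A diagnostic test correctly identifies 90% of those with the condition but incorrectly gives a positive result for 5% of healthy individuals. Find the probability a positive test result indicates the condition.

Let D = the rare event, + = positive/flagged.
P(D) = 1/5000
P(+|D) = 90/100 = 9/10
P(+|D') = 5/100 = 1/20
P(+) = P(+|D)P(D) + P(+|D')P(D')
     = \frac{9}{10} × \frac{1}{5000} + \frac{1}{20} × \frac{4999}{5000}
     = \frac{5017}{100000}
P(D|+) = P(+|D)P(D)/P(+) = \frac{18}{5017}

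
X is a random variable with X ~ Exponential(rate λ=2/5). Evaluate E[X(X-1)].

E[X(X-1)] = E[X² - X] = E[X²] - E[X]
E[X] = \frac{5}{2}
E[X²] = Var(X) + (E[X])² = \frac{25}{4} + (\frac{5}{2})² = \frac{25}{2}
E[X(X-1)] = \frac{25}{2} - \frac{5}{2} = 10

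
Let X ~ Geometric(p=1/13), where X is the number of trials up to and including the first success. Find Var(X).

For X ~ Geometric(p=1/13), where X is the number of trials up to and including the first success:
Var(X) = 156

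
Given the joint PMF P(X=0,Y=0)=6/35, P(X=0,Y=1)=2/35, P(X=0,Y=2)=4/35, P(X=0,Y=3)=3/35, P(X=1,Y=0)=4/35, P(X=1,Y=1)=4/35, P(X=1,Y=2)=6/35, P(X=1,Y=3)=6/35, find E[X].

First find marginal of X:
P(X=0) = 3/7
P(X=1) = 4/7
E[X] = 0 × 3/7 + 1 × 4/7 = 4/7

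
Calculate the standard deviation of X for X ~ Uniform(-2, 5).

For X ~ Uniform(-2, 5):
Var(X) = \frac{49}{12}
SD(X) = √(Var(X)) = √(\frac{49}{12}) = \frac{7 \sqrt{3}}{6}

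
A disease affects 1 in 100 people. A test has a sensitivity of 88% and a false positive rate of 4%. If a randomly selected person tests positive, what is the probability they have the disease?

Let D = the rare event, + = positive/flagged.
P(D) = 1/100
P(+|D) = 88/100 = 22/25
P(+|D') = 4/100 = 1/25
P(+) = P(+|D)P(D) + P(+|D')P(D')
     = \frac{22}{25} × \frac{1}{100} + \frac{1}{25} × \frac{99}{100}
     = \frac{121}{2500}
P(D|+) = P(+|D)P(D)/P(+) = \frac{2}{11}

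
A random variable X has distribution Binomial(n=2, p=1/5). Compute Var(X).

For X ~ Binomial(n=2, p=1/5):
Var(X) = \frac{8}{25}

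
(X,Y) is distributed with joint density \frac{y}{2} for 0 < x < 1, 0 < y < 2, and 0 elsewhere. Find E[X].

f_X(x) = ∫_0^2 \frac{y}{2} dy = 1
E[X] = ∫_0^1 x × (1) dx = \frac{1}{2}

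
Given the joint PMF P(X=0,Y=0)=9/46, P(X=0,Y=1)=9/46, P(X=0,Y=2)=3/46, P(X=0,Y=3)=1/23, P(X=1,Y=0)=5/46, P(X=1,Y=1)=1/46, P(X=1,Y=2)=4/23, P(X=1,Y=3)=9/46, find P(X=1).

P(X=1) = P(X=1,Y=0) + P(X=1,Y=1) + P(X=1,Y=2) + P(X=1,Y=3)
= 5/46 + 1/46 + 4/23 + 9/46
= 1/2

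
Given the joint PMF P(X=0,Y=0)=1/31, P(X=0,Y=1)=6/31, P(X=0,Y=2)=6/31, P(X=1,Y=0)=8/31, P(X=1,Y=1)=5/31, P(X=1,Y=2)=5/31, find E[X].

First find marginal of X:
P(X=0) = 13/31
P(X=1) = 18/31
E[X] = 0 × 13/31 + 1 × 18/31 = 18/31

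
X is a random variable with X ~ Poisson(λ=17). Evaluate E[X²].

Using the identity E[X²] = Var(X) + (E[X])²:
E[X] = 17
Var(X) = 17
E[X²] = 17 + (17)²
= 306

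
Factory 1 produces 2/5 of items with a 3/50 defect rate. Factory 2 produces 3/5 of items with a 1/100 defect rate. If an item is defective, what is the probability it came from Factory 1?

Using Bayes' theorem:
P(F1) = 2/5, P(D|F1) = 3/50
P(F2) = 3/5, P(D|F2) = 1/100
P(D) = P(D|F1)P(F1) + P(D|F2)P(F2)
     = \frac{3}{100}
P(F1|D) = P(D|F1)P(F1) / P(D)
= \frac{4}{5}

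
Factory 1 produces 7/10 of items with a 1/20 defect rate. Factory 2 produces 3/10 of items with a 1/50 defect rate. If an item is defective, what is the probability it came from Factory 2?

Using Bayes' theorem:
P(F1) = 7/10, P(D|F1) = 1/20
P(F2) = 3/10, P(D|F2) = 1/50
P(D) = P(D|F1)P(F1) + P(D|F2)P(F2)
     = \frac{41}{1000}
P(F2|D) = P(D|F2)P(F2) / P(D)
= \frac{6}{41}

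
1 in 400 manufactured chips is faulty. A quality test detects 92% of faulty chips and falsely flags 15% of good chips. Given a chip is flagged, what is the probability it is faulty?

Let D = the rare event, + = positive/flagged.
P(D) = 1/400
P(+|D) = 92/100 = 23/25
P(+|D') = 15/100 = 3/20
P(+) = P(+|D)P(D) + P(+|D')P(D')
     = \frac{23}{25} × \frac{1}{400} + \frac{3}{20} × \frac{399}{400}
     = \frac{6077}{40000}
P(D|+) = P(+|D)P(D)/P(+) = \frac{92}{6077}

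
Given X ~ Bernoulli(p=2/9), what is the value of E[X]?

For X ~ Bernoulli(p=2/9), the expected value is:
E[X] = \frac{2}{9}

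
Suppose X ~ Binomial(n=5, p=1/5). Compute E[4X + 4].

For X ~ Binomial(n=5, p=1/5):
E[X] = 1
E[4X + 4] = 4 × E[X] + 4 = 8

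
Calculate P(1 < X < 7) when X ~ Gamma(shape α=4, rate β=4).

P(1 < X < 7) = ∫_{1}^{7} f(x) dx
where f(x) = \frac{128 x^{3} e^{- 4 x}}{3}
= \frac{-12239 + 71 e^{24}}{3 e^{28}}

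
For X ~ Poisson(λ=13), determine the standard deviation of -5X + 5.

For X ~ Poisson(λ=13):
Var(X) = 13
SD(X) = √(Var(X)) = √(13) = \sqrt{13}
SD(-5X + 5) = |-5| × SD(X) = 5 × \sqrt{13} = 5 \sqrt{13}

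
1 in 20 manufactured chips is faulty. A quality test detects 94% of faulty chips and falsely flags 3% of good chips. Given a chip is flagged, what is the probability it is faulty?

Let D = the rare event, + = positive/flagged.
P(D) = 1/20
P(+|D) = 94/100 = 47/50
P(+|D') = 3/100
P(+) = P(+|D)P(D) + P(+|D')P(D')
     = \frac{47}{50} × \frac{1}{20} + \frac{3}{100} × \frac{19}{20}
     = \frac{151}{2000}
P(D|+) = P(+|D)P(D)/P(+) = \frac{94}{151}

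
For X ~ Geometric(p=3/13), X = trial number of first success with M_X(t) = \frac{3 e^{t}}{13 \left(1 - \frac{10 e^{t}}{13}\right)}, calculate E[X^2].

To find E[X^2], compute M^(2)(0):
M^(1)(t) = \frac{3 e^{t}}{13 \left(1 - \frac{10 e^{t}}{13}\right)} + \frac{30 e^{2 t}}{169 \left(1 - \frac{10 e^{t}}{13}\right)^{2}}
M^(2)(t) = \frac{3 e^{t}}{13 \left(1 - \frac{10 e^{t}}{13}\right)} + \frac{90 e^{2 t}}{169 \left(1 - \frac{10 e^{t}}{13}\right)^{2}} + \frac{600 e^{3 t}}{2197 \left(1 - \frac{10 e^{t}}{13}\right)^{3}}
M^(2)(0) = \frac{299}{9}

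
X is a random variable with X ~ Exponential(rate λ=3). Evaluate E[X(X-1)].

E[X(X-1)] = E[X² - X] = E[X²] - E[X]
E[X] = \frac{1}{3}
E[X²] = Var(X) + (E[X])² = \frac{1}{9} + (\frac{1}{3})² = \frac{2}{9}
E[X(X-1)] = \frac{2}{9} - \frac{1}{3} = - \frac{1}{9}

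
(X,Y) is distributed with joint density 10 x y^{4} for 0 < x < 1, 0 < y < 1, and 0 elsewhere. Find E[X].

E[X] = ∫_0^1 ∫_0^1 x × f(x,y) dy dx
= ∫_0^1 ∫_0^1 x × (10 x y^{4}) dy dx
= \frac{2}{3}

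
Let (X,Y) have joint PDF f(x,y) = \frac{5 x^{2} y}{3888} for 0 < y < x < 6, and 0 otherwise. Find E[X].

f_X(x) = ∫_0^x \frac{5 x^{2} y}{3888} dy = \frac{5 x^{4}}{7776}
E[X] = ∫_0^6 x × (\frac{5 x^{4}}{7776}) dx = 5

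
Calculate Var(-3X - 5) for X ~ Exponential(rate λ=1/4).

For X ~ Exponential(rate λ=1/4):
Var(X) = 16
Var(-3X - 5) = (-3)² × Var(X) = 9 × 16 = 144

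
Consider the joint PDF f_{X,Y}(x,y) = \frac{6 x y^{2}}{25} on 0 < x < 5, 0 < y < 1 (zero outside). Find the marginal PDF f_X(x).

f_X(x) = ∫_0^1 f(x,y) dy
= ∫_0^1 \frac{6 x y^{2}}{25} dy
= \frac{2 x}{25} for 0 < x < 5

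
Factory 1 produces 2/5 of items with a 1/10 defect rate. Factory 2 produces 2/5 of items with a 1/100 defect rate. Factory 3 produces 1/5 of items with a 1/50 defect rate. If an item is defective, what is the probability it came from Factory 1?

Using Bayes' theorem:
P(F1) = 2/5, P(D|F1) = 1/10
P(F2) = 2/5, P(D|F2) = 1/100
P(F3) = 1/5, P(D|F3) = 1/50
P(D) = P(D|F1)P(F1) + P(D|F2)P(F2) + P(D|F3)P(F3)
     = \frac{6}{125}
P(F1|D) = P(D|F1)P(F1) / P(D)
= \frac{5}{6}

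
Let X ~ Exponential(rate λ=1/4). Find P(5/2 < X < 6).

P(5/2 < X < 6) = ∫_{5/2}^{6} f(x) dx
where f(x) = \frac{e^{- \frac{x}{4}}}{4}
= - \frac{1}{e^{\frac{3}{2}}} + e^{- \frac{5}{8}}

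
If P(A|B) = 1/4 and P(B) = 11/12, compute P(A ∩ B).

By definition, P(A|B) = P(A ∩ B) / P(B)
So P(A ∩ B) = P(A|B) × P(B)
= 1/4 × 11/12
= 11/48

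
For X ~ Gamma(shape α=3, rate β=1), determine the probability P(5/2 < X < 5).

P(5/2 < X < 5) = ∫_{5/2}^{5} f(x) dx
where f(x) = \frac{x^{2} e^{- x}}{2}
= - \frac{37}{2 e^{5}} + \frac{53}{8 e^{\frac{5}{2}}}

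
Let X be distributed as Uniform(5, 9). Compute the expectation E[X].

For X ~ Uniform(5, 9), the expected value is:
E[X] = 7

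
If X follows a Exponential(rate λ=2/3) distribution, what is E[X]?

For X ~ Exponential(rate λ=2/3), the expected value is:
E[X] = \frac{3}{2}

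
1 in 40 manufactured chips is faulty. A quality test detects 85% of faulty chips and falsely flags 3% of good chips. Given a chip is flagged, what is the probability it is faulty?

Let D = the rare event, + = positive/flagged.
P(D) = 1/40
P(+|D) = 85/100 = 17/20
P(+|D') = 3/100
P(+) = P(+|D)P(D) + P(+|D')P(D')
     = \frac{17}{20} × \frac{1}{40} + \frac{3}{100} × \frac{39}{40}
     = \frac{101}{2000}
P(D|+) = P(+|D)P(D)/P(+) = \frac{85}{202}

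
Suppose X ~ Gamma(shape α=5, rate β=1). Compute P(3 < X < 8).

P(3 < X < 8) = ∫_{3}^{8} f(x) dx
where f(x) = \frac{x^{4} e^{- x}}{24}
= \frac{-2376 + 131 e^{5}}{8 e^{8}}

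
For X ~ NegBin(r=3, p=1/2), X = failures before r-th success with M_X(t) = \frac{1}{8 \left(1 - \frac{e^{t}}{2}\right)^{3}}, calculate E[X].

To find E[X], compute M^(1)(0):
M^(1)(t) = \frac{3 e^{t}}{16 \left(1 - \frac{e^{t}}{2}\right)^{4}}
M^(1)(0) = 3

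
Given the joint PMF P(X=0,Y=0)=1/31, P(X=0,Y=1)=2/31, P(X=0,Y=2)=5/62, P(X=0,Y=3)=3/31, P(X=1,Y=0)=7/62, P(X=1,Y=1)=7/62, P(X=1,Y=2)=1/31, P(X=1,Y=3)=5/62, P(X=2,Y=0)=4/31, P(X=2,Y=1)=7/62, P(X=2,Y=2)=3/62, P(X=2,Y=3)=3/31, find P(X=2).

P(X=2) = P(X=2,Y=0) + P(X=2,Y=1) + P(X=2,Y=2) + P(X=2,Y=3)
= 4/31 + 7/62 + 3/62 + 3/31
= 12/31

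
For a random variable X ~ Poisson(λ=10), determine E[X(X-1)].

E[X(X-1)] = E[X² - X] = E[X²] - E[X]
E[X] = 10
E[X²] = Var(X) + (E[X])² = 10 + (10)² = 110
E[X(X-1)] = 110 - 10 = 100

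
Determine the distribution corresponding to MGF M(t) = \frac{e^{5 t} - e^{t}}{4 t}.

The MGF M(t) = \frac{e^{5 t} - e^{t}}{4 t} is the standard form for the Uniform distribution.
Comparing with the known MGF formula identifies: Uniform(1, 5)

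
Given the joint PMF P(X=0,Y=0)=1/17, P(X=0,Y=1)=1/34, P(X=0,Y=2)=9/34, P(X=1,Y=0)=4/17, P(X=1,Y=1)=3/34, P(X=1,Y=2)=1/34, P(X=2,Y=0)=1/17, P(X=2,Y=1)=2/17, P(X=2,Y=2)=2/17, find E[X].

First find marginal of X:
P(X=0) = 6/17
P(X=1) = 6/17
P(X=2) = 5/17
E[X] = 0 × 6/17 + 1 × 6/17 + 2 × 5/17 = 16/17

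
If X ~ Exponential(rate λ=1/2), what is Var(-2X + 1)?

For X ~ Exponential(rate λ=1/2):
Var(X) = 4
Var(-2X + 1) = (-2)² × Var(X) = 4 × 4 = 16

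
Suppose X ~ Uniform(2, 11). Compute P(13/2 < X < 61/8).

P(13/2 < X < 61/8) = ∫_{13/2}^{61/8} f(x) dx
where f(x) = \frac{1}{9}
= \frac{1}{8}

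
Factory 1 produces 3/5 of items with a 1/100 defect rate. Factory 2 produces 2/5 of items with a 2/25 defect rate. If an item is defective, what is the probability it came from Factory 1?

Using Bayes' theorem:
P(F1) = 3/5, P(D|F1) = 1/100
P(F2) = 2/5, P(D|F2) = 2/25
P(D) = P(D|F1)P(F1) + P(D|F2)P(F2)
     = \frac{19}{500}
P(F1|D) = P(D|F1)P(F1) / P(D)
= \frac{3}{19}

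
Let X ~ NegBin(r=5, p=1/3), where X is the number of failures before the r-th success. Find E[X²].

Using the identity E[X²] = Var(X) + (E[X])²:
E[X] = 10
Var(X) = 30
E[X²] = 30 + (10)²
= 130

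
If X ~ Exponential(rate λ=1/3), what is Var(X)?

For X ~ Exponential(rate λ=1/3):
Var(X) = 9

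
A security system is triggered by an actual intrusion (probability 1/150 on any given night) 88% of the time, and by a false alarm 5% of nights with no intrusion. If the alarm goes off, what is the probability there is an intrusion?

Let D = the rare event, + = positive/flagged.
P(D) = 1/150
P(+|D) = 88/100 = 22/25
P(+|D') = 5/100 = 1/20
P(+) = P(+|D)P(D) + P(+|D')P(D')
     = \frac{22}{25} × \frac{1}{150} + \frac{1}{20} × \frac{149}{150}
     = \frac{833}{15000}
P(D|+) = P(+|D)P(D)/P(+) = \frac{88}{833}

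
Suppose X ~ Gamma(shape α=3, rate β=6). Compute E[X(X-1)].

E[X(X-1)] = E[X² - X] = E[X²] - E[X]
E[X] = \frac{1}{2}
E[X²] = Var(X) + (E[X])² = \frac{1}{12} + (\frac{1}{2})² = \frac{1}{3}
E[X(X-1)] = \frac{1}{3} - \frac{1}{2} = - \frac{1}{6}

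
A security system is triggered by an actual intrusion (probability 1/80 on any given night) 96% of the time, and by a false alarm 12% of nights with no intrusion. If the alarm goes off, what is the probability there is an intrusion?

Let D = the rare event, + = positive/flagged.
P(D) = 1/80
P(+|D) = 96/100 = 24/25
P(+|D') = 12/100 = 3/25
P(+) = P(+|D)P(D) + P(+|D')P(D')
     = \frac{24}{25} × \frac{1}{80} + \frac{3}{25} × \frac{79}{80}
     = \frac{261}{2000}
P(D|+) = P(+|D)P(D)/P(+) = \frac{8}{87}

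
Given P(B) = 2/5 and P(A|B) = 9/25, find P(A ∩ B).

By definition, P(A|B) = P(A ∩ B) / P(B)
So P(A ∩ B) = P(A|B) × P(B)
= 9/25 × 2/5
= 18/125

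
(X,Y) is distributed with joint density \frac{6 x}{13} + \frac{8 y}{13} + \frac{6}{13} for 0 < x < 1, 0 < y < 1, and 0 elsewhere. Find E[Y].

E[Y] = ∫_0^1 ∫_0^1 y × f(x,y) dx dy
= \frac{43}{78}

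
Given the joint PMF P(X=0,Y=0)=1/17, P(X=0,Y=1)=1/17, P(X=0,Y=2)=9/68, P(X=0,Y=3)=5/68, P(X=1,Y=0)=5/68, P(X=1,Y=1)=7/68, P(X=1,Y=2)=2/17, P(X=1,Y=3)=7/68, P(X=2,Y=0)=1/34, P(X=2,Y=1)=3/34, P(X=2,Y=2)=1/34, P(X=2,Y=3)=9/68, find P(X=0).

P(X=0) = P(X=0,Y=0) + P(X=0,Y=1) + P(X=0,Y=2) + P(X=0,Y=3)
= 1/17 + 1/17 + 9/68 + 5/68
= 11/34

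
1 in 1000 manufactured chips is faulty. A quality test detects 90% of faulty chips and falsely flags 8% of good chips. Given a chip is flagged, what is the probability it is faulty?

Let D = the rare event, + = positive/flagged.
P(D) = 1/1000
P(+|D) = 90/100 = 9/10
P(+|D') = 8/100 = 2/25
P(+) = P(+|D)P(D) + P(+|D')P(D')
     = \frac{9}{10} × \frac{1}{1000} + \frac{2}{25} × \frac{999}{1000}
     = \frac{4041}{50000}
P(D|+) = P(+|D)P(D)/P(+) = \frac{5}{449}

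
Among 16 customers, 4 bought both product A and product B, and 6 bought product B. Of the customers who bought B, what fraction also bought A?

P(A ∩ B) = 4/16 = 1/4
P(B) = 6/16 = 3/8
P(A|B) = P(A ∩ B) / P(B) = (1/4) / (3/8) = 2/3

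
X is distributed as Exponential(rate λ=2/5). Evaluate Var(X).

For X ~ Exponential(rate λ=2/5):
Var(X) = \frac{25}{4}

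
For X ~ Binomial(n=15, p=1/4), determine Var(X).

For X ~ Binomial(n=15, p=1/4):
Var(X) = \frac{45}{16}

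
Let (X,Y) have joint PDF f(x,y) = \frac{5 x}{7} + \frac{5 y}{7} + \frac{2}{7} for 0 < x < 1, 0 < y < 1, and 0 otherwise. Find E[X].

E[X] = ∫_0^1 ∫_0^1 x × f(x,y) dy dx
= ∫_0^1 ∫_0^1 x × (\frac{5 x}{7} + \frac{5 y}{7} + \frac{2}{7}) dy dx
= \frac{47}{84}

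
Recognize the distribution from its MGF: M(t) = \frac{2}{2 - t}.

The MGF M(t) = \frac{2}{2 - t} is the standard form for the Exponential distribution.
Comparing with the known MGF formula identifies: Exponential(rate λ=2)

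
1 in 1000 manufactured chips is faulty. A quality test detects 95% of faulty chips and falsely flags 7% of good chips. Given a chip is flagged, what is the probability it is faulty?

Let D = the rare event, + = positive/flagged.
P(D) = 1/1000
P(+|D) = 95/100 = 19/20
P(+|D') = 7/100
P(+) = P(+|D)P(D) + P(+|D')P(D')
     = \frac{19}{20} × \frac{1}{1000} + \frac{7}{100} × \frac{999}{1000}
     = \frac{443}{6250}
P(D|+) = P(+|D)P(D)/P(+) = \frac{95}{7088}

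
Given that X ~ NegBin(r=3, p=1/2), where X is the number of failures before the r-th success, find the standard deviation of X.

For X ~ NegBin(r=3, p=1/2), where X is the number of failures before the r-th success:
Var(X) = 6
SD(X) = √(Var(X)) = √(6) = \sqrt{6}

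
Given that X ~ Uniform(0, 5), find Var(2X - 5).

For X ~ Uniform(0, 5):
Var(X) = \frac{25}{12}
Var(2X - 5) = (2)² × Var(X) = 4 × \frac{25}{12} = \frac{25}{3}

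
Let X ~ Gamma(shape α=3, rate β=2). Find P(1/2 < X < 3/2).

P(1/2 < X < 3/2) = ∫_{1/2}^{3/2} f(x) dx
where f(x) = 4 x^{2} e^{- 2 x}
= \frac{-17 + 5 e^{2}}{2 e^{3}}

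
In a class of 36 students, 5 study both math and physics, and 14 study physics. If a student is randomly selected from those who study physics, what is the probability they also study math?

P(A ∩ B) = 5/36
P(B) = 14/36 = 7/18
P(A|B) = P(A ∩ B) / P(B) = (5/36) / (7/18) = 5/14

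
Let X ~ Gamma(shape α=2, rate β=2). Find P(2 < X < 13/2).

P(2 < X < 13/2) = ∫_{2}^{13/2} f(x) dx
where f(x) = 4 x e^{- 2 x}
= \frac{-14 + 5 e^{9}}{e^{13}}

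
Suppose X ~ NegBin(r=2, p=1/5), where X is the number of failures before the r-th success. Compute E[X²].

Using the identity E[X²] = Var(X) + (E[X])²:
E[X] = 8
Var(X) = 40
E[X²] = 40 + (8)²
= 104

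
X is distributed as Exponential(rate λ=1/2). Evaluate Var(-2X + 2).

For X ~ Exponential(rate λ=1/2):
Var(X) = 4
Var(-2X + 2) = (-2)² × Var(X) = 4 × 4 = 16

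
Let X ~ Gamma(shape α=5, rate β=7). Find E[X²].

Using the identity E[X²] = Var(X) + (E[X])²:
E[X] = \frac{5}{7}
Var(X) = \frac{5}{49}
E[X²] = \frac{5}{49} + (\frac{5}{7})²
= \frac{30}{49}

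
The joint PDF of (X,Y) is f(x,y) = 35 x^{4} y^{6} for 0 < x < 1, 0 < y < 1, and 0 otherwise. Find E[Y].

E[Y] = ∫_0^1 ∫_0^1 y × f(x,y) dx dy
= \frac{7}{8}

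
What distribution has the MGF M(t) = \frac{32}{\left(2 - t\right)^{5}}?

The MGF M(t) = \frac{32}{\left(2 - t\right)^{5}} is the standard form for the Gamma distribution.
Comparing with the known MGF formula identifies: Gamma(shape α=5, rate β=2)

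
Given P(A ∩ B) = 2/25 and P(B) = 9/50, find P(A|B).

P(A|B) = P(A ∩ B) / P(B)
= (2/25) / (9/50)
= 4/9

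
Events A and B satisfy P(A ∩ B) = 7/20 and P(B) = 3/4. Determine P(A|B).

P(A|B) = P(A ∩ B) / P(B)
= (7/20) / (3/4)
= 7/15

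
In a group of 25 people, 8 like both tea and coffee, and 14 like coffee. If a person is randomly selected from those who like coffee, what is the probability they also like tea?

P(A ∩ B) = 8/25
P(B) = 14/25
P(A|B) = P(A ∩ B) / P(B) = (8/25) / (14/25) = 4/7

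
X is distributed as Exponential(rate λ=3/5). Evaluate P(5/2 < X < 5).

P(5/2 < X < 5) = ∫_{5/2}^{5} f(x) dx
where f(x) = \frac{3 e^{- \frac{3 x}{5}}}{5}
= - \frac{1}{e^{3}} + e^{- \frac{3}{2}}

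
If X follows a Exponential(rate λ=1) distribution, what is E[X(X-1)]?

E[X(X-1)] = E[X² - X] = E[X²] - E[X]
E[X] = 1
E[X²] = Var(X) + (E[X])² = 1 + (1)² = 2
E[X(X-1)] = 2 - 1 = 1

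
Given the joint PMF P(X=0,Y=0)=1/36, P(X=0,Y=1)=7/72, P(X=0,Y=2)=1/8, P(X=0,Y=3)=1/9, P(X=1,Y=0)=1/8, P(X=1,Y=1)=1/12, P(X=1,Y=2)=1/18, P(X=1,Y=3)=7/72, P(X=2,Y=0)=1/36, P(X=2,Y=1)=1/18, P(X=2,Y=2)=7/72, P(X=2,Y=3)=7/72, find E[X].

First find marginal of X:
P(X=0) = 13/36
P(X=1) = 13/36
P(X=2) = 5/18
E[X] = 0 × 13/36 + 1 × 13/36 + 2 × 5/18 = 11/12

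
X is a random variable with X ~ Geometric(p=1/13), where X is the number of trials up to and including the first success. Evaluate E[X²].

Using the identity E[X²] = Var(X) + (E[X])²:
E[X] = 13
Var(X) = 156
E[X²] = 156 + (13)²
= 325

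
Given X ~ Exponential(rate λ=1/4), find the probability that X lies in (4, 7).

P(4 < X < 7) = ∫_{4}^{7} f(x) dx
where f(x) = \frac{e^{- \frac{x}{4}}}{4}
= - \frac{1}{e^{\frac{7}{4}}} + e^{-1}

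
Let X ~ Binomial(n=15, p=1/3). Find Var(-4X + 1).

For X ~ Binomial(n=15, p=1/3):
Var(X) = \frac{10}{3}
Var(-4X + 1) = (-4)² × Var(X) = 16 × \frac{10}{3} = \frac{160}{3}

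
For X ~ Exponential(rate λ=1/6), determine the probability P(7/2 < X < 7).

P(7/2 < X < 7) = ∫_{7/2}^{7} f(x) dx
where f(x) = \frac{e^{- \frac{x}{6}}}{6}
= - \frac{1}{e^{\frac{7}{6}}} + e^{- \frac{7}{12}}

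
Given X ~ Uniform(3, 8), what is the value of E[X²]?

Using the identity E[X²] = Var(X) + (E[X])²:
E[X] = \frac{11}{2}
Var(X) = \frac{25}{12}
E[X²] = \frac{25}{12} + (\frac{11}{2})²
= \frac{97}{3}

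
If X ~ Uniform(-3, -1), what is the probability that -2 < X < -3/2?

P(-2 < X < -3/2) = ∫_{-2}^{-3/2} f(x) dx
where f(x) = \frac{1}{2}
= \frac{1}{4}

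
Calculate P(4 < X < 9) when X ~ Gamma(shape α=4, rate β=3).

P(4 < X < 9) = ∫_{4}^{9} f(x) dx
where f(x) = \frac{27 x^{3} e^{- 3 x}}{2}
= \frac{-3673 + 373 e^{15}}{e^{27}}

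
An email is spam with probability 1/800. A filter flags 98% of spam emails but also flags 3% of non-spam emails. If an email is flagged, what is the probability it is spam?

Let D = the rare event, + = positive/flagged.
P(D) = 1/800
P(+|D) = 98/100 = 49/50
P(+|D') = 3/100
P(+) = P(+|D)P(D) + P(+|D')P(D')
     = \frac{49}{50} × \frac{1}{800} + \frac{3}{100} × \frac{799}{800}
     = \frac{499}{16000}
P(D|+) = P(+|D)P(D)/P(+) = \frac{98}{2495}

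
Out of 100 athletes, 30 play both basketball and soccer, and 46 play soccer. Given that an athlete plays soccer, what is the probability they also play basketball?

P(A ∩ B) = 30/100 = 3/10
P(B) = 46/100 = 23/50
P(A|B) = P(A ∩ B) / P(B) = (3/10) / (23/50) = 15/23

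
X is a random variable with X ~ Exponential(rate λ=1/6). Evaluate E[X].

For X ~ Exponential(rate λ=1/6), the expected value is:
E[X] = 6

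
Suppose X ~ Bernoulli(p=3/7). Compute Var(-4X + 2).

For X ~ Bernoulli(p=3/7):
Var(X) = \frac{12}{49}
Var(-4X + 2) = (-4)² × Var(X) = 16 × \frac{12}{49} = \frac{192}{49}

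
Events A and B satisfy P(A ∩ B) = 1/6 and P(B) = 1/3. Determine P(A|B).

P(A|B) = P(A ∩ B) / P(B)
= (1/6) / (1/3)
= 1/2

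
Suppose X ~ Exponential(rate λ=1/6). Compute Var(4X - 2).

For X ~ Exponential(rate λ=1/6):
Var(X) = 36
Var(4X - 2) = (4)² × Var(X) = 16 × 36 = 576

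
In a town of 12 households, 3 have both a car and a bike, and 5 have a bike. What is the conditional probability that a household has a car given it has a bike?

P(A ∩ B) = 3/12 = 1/4
P(B) = 5/12
P(A|B) = P(A ∩ B) / P(B) = (1/4) / (5/12) = 3/5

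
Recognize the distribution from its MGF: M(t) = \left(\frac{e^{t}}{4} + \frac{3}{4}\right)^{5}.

The MGF M(t) = \left(\frac{e^{t}}{4} + \frac{3}{4}\right)^{5} is the standard form for the Binomial distribution.
Comparing with the known MGF formula identifies: Binomial(n=5, p=1/4)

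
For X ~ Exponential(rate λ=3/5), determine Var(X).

For X ~ Exponential(rate λ=3/5):
Var(X) = \frac{25}{9}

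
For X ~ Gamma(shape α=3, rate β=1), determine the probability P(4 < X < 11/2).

P(4 < X < 11/2) = ∫_{4}^{11/2} f(x) dx
where f(x) = \frac{x^{2} e^{- x}}{2}
= - \frac{173}{8 e^{\frac{11}{2}}} + \frac{13}{e^{4}}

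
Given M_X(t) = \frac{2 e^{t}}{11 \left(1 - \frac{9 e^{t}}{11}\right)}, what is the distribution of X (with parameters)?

The MGF M(t) = \frac{2 e^{t}}{11 \left(1 - \frac{9 e^{t}}{11}\right)} is the standard form for the Geometric distribution.
Comparing with the known MGF formula identifies: Geometric(p=2/11), X = trial number of first success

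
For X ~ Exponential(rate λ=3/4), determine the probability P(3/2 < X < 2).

P(3/2 < X < 2) = ∫_{3/2}^{2} f(x) dx
where f(x) = \frac{3 e^{- \frac{3 x}{4}}}{4}
= - \frac{1}{e^{\frac{3}{2}}} + e^{- \frac{9}{8}}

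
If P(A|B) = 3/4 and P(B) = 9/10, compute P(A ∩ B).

By definition, P(A|B) = P(A ∩ B) / P(B)
So P(A ∩ B) = P(A|B) × P(B)
= 3/4 × 9/10
= 27/40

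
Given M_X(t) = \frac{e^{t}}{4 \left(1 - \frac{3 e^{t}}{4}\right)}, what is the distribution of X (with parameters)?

The MGF M(t) = \frac{e^{t}}{4 \left(1 - \frac{3 e^{t}}{4}\right)} is the standard form for the Geometric distribution.
Comparing with the known MGF formula identifies: Geometric(p=1/4), X = trial number of first success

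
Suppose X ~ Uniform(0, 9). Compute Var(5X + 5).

For X ~ Uniform(0, 9):
Var(X) = \frac{27}{4}
Var(5X + 5) = (5)² × Var(X) = 25 × \frac{27}{4} = \frac{675}{4}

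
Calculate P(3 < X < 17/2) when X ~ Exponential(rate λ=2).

P(3 < X < 17/2) = ∫_{3}^{17/2} f(x) dx
where f(x) = 2 e^{- 2 x}
= - \frac{1 - e^{11}}{e^{17}}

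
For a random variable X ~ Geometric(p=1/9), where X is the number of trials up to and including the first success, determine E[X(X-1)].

E[X(X-1)] = E[X² - X] = E[X²] - E[X]
E[X] = 9
E[X²] = Var(X) + (E[X])² = 72 + (9)² = 153
E[X(X-1)] = 153 - 9 = 144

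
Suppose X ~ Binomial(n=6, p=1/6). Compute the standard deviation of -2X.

For X ~ Binomial(n=6, p=1/6):
Var(X) = \frac{5}{6}
SD(X) = √(Var(X)) = √(\frac{5}{6}) = \frac{\sqrt{30}}{6}
SD(-2X) = |-2| × SD(X) = 2 × \frac{\sqrt{30}}{6} = \frac{\sqrt{30}}{3}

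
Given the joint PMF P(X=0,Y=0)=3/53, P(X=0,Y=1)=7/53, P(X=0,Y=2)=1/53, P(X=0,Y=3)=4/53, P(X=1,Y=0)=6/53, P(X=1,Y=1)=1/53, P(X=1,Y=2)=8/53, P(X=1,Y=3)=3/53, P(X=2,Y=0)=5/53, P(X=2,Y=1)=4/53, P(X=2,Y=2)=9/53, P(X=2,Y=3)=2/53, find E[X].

First find marginal of X:
P(X=0) = 15/53
P(X=1) = 18/53
P(X=2) = 20/53
E[X] = 0 × 15/53 + 1 × 18/53 + 2 × 20/53 = 58/53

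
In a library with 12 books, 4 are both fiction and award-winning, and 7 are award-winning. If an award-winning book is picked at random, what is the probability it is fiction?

P(A ∩ B) = 4/12 = 1/3
P(B) = 7/12
P(A|B) = P(A ∩ B) / P(B) = (1/3) / (7/12) = 4/7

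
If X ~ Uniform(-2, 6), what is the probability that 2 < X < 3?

P(2 < X < 3) = ∫_{2}^{3} f(x) dx
where f(x) = \frac{1}{8}
= \frac{1}{8}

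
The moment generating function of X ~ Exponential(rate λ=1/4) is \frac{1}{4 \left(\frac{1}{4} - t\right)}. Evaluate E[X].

To find E[X], compute M^(1)(0):
M^(1)(t) = \frac{1}{4 \left(\frac{1}{4} - t\right)^{2}}
M^(1)(0) = 4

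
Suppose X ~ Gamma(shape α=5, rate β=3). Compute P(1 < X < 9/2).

P(1 < X < 9/2) = ∫_{1}^{9/2} f(x) dx
where f(x) = \frac{81 x^{4} e^{- 3 x}}{8}
= - \frac{243155}{128 e^{\frac{27}{2}}} + \frac{131}{8 e^{3}}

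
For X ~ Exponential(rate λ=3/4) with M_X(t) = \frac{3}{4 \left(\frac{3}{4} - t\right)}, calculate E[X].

To find E[X], compute M^(1)(0):
M^(1)(t) = \frac{3}{4 \left(\frac{3}{4} - t\right)^{2}}
M^(1)(0) = \frac{4}{3}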